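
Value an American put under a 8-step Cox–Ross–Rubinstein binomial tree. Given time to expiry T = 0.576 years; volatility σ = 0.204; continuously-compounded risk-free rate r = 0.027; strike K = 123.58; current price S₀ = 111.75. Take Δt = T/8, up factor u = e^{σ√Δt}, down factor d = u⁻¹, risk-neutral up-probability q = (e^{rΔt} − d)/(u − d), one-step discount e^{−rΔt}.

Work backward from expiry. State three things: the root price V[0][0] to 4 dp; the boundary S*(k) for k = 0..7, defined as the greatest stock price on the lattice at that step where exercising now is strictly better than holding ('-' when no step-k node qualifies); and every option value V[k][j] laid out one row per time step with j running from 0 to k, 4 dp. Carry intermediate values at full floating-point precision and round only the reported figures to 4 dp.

Δt=0.07200, u=1.05626, d=0.94673, q=0.50408, disc=e^(-rΔt)=0.99806
k=8 terminal: V=max(K-S,0) → 51.4585 43.1143 33.8048 23.4183 11.8300 0.0000 0.0000 0.0000 0.0000
k=7: j=0 S=76.1794 intr=47.4006 cont=47.1606 V=47.4006[EX]; j=1 S=84.9931 intr=38.5869 cont=38.3469 V=38.5869[EX]; j=2 S=94.8264 intr=28.7536 cont=28.5136 V=28.7536[EX]; j=3 S=105.7973 intr=17.7827 cont=17.5427 V=17.7827[EX]; j=4 S=118.0376 intr=5.5424 cont=5.8553 V=5.8553[hold]; j=5 S=131.6940 intr=0.0000 cont=0.0000 V=0.0000[hold]; j=6 S=146.9304 intr=0.0000 cont=0.0000 V=0.0000[hold]; j=7 S=163.9296 intr=0.0000 cont=0.0000 V=0.0000[hold]  S*(7)=105.7973
k=6: j=0 S=80.4657 intr=43.1143 cont=42.8743 V=43.1143[EX]; j=1 S=89.7752 intr=33.8048 cont=33.5648 V=33.8048[EX]; j=2 S=100.1617 intr=23.4183 cont=23.1782 V=23.4183[EX]; j=3 S=111.7500 intr=11.8300 cont=11.7474 V=11.8300[EX]; j=4 S=124.6790 intr=0.0000 cont=2.8981 V=2.8981[hold]; j=5 S=139.1037 intr=0.0000 cont=0.0000 V=0.0000[hold]; j=6 S=155.1974 intr=0.0000 cont=0.0000 V=0.0000[hold]  S*(6)=111.7500
k=5: j=0 S=84.9931 intr=38.5869 cont=38.3469 V=38.5869[EX]; j=1 S=94.8264 intr=28.7536 cont=28.5136 V=28.7536[EX]; j=2 S=105.7973 intr=17.7827 cont=17.5427 V=17.7827[EX]; j=3 S=118.0376 intr=5.5424 cont=7.3133 V=7.3133[hold]; j=4 S=131.6940 intr=0.0000 cont=1.4344 V=1.4344[hold]; j=5 S=146.9304 intr=0.0000 cont=0.0000 V=0.0000[hold]  S*(5)=105.7973
k=4: j=0 S=89.7752 intr=33.8048 cont=33.5648 V=33.8048[EX]; j=1 S=100.1617 intr=23.4183 cont=23.1782 V=23.4183[EX]; j=2 S=111.7500 intr=11.8300 cont=12.4810 V=12.4810[hold]; j=3 S=124.6790 intr=0.0000 cont=4.3414 V=4.3414[hold]; j=4 S=139.1037 intr=0.0000 cont=0.7100 V=0.7100[hold]  S*(4)=100.1617
k=3: j=0 S=94.8264 intr=28.7536 cont=28.5136 V=28.7536[EX]; j=1 S=105.7973 intr=17.7827 cont=17.8702 V=17.8702[hold]; j=2 S=118.0376 intr=5.5424 cont=8.3617 V=8.3617[hold]; j=3 S=131.6940 intr=0.0000 cont=2.5060 V=2.5060[hold]  S*(3)=94.8264
k=2: j=0 S=100.1617 intr=23.4183 cont=23.2223 V=23.4183[EX]; j=1 S=111.7500 intr=11.8300 cont=13.0517 V=13.0517[hold]; j=2 S=124.6790 intr=0.0000 cont=5.3994 V=5.3994[hold]  S*(2)=100.1617
k=1: j=0 S=105.7973 intr=17.7827 cont=18.1573 V=18.1573[hold]; j=1 S=118.0376 intr=5.5424 cont=9.1764 V=9.1764[hold]  S*(1)=-
k=0: j=0 S=111.7500 intr=11.8300 cont=13.6037 V=13.6037[hold]  S*(0)=-

price = 13.6037
boundary = - - 100.1617 94.8264 100.1617 105.7973 111.7500 105.7973
tree:
13.6037
18.1573 9.1764
23.4183 13.0517 5.3994
28.7536 17.8702 8.3617 2.5060
33.8048 23.4183 12.4810 4.3414 0.7100
38.5869 28.7536 17.7827 7.3133 1.4344 0.0000
43.1143 33.8048 23.4183 11.8300 2.8981 0.0000 0.0000
47.4006 38.5869 28.7536 17.7827 5.8553 0.0000 0.0000 0.0000
51.4585 43.1143 33.8048 23.4183 11.8300 0.0000 0.0000 0.0000 0.0000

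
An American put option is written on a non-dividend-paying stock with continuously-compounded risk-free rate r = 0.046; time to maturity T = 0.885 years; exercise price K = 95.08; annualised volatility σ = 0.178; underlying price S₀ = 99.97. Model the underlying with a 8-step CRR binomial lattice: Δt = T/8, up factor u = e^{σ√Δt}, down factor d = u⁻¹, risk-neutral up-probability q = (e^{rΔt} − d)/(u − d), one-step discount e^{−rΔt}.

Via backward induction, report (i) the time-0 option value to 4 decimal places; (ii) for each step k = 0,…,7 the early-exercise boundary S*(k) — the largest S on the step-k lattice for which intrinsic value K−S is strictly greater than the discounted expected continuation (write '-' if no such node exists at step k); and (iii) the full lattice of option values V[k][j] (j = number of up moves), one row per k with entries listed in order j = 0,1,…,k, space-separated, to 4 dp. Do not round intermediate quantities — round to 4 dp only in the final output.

Δt=0.11063, u=1.06099, d=0.94252, q=0.52826, disc=e^(-rΔt)=0.99492
k=8 terminal: V=max(K-S,0) → 32.8247 24.9991 16.1898 6.2732 0.0000 0.0000 0.0000 0.0000 0.0000
k=7: j=0 S=66.0523 intr=29.0277 cont=28.5451 V=29.0277[EX]; j=1 S=74.3552 intr=20.7248 cont=20.2422 V=20.7248[EX]; j=2 S=83.7018 intr=11.3782 cont=10.8956 V=11.3782[EX]; j=3 S=94.2232 intr=0.8568 cont=2.9443 V=2.9443[hold]; j=4 S=106.0673 intr=0.0000 cont=0.0000 V=0.0000[hold]; j=5 S=119.4001 intr=0.0000 cont=0.0000 V=0.0000[hold]; j=6 S=134.4090 intr=0.0000 cont=0.0000 V=0.0000[hold]; j=7 S=151.3044 intr=0.0000 cont=0.0000 V=0.0000[hold]  S*(7)=83.7018
k=6: j=0 S=70.0809 intr=24.9991 cont=24.5165 V=24.9991[EX]; j=1 S=78.8902 intr=16.1898 cont=15.7072 V=16.1898[EX]; j=2 S=88.8068 intr=6.2732 cont=6.8877 V=6.8877[hold]; j=3 S=99.9700 intr=0.0000 cont=1.3819 V=1.3819[hold]; j=4 S=112.5364 intr=0.0000 cont=0.0000 V=0.0000[hold]; j=5 S=126.6825 intr=0.0000 cont=0.0000 V=0.0000[hold]; j=6 S=142.6067 intr=0.0000 cont=0.0000 V=0.0000[hold]  S*(6)=78.8902
k=5: j=0 S=74.3552 intr=20.7248 cont=20.2422 V=20.7248[EX]; j=1 S=83.7018 intr=11.3782 cont=11.2186 V=11.3782[EX]; j=2 S=94.2232 intr=0.8568 cont=3.9590 V=3.9590[hold]; j=3 S=106.0673 intr=0.0000 cont=0.6486 V=0.6486[hold]; j=4 S=119.4001 intr=0.0000 cont=0.0000 V=0.0000[hold]; j=5 S=134.4090 intr=0.0000 cont=0.0000 V=0.0000[hold]  S*(5)=83.7018
k=4: j=0 S=78.8902 intr=16.1898 cont=15.7072 V=16.1898[EX]; j=1 S=88.8068 intr=6.2732 cont=7.4210 V=7.4210[hold]; j=2 S=99.9700 intr=0.0000 cont=2.1990 V=2.1990[hold]; j=3 S=112.5364 intr=0.0000 cont=0.3044 V=0.3044[hold]; j=4 S=126.6825 intr=0.0000 cont=0.0000 V=0.0000[hold]  S*(4)=78.8902
k=3: j=0 S=83.7018 intr=11.3782 cont=11.4989 V=11.4989[hold]; j=1 S=94.2232 intr=0.8568 cont=4.6388 V=4.6388[hold]; j=2 S=106.0673 intr=0.0000 cont=1.1921 V=1.1921[hold]; j=3 S=119.4001 intr=0.0000 cont=0.1429 V=0.1429[hold]  S*(3)=-
k=2: j=0 S=88.8068 intr=6.2732 cont=7.8350 V=7.8350[hold]; j=1 S=99.9700 intr=0.0000 cont=2.8037 V=2.8037[hold]; j=2 S=112.5364 intr=0.0000 cont=0.6346 V=0.6346[hold]  S*(2)=-
k=1: j=0 S=94.2232 intr=0.8568 cont=5.1508 V=5.1508[hold]; j=1 S=106.0673 intr=0.0000 cont=1.6494 V=1.6494[hold]  S*(1)=-
k=0: j=0 S=99.9700 intr=0.0000 cont=3.2844 V=3.2844[hold]  S*(0)=-

price = 3.2844
boundary = - - - - 78.8902 83.7018 78.8902 83.7018
tree:
3.2844
5.1508 1.6494
7.8350 2.8037 0.6346
11.4989 4.6388 1.1921 0.1429
16.1898 7.4210 2.1990 0.3044 0.0000
20.7248 11.3782 3.9590 0.6486 0.0000 0.0000
24.9991 16.1898 6.8877 1.3819 0.0000 0.0000 0.0000
29.0277 20.7248 11.3782 2.9443 0.0000 0.0000 0.0000 0.0000
32.8247 24.9991 16.1898 6.2732 0.0000 0.0000 0.0000 0.0000 0.0000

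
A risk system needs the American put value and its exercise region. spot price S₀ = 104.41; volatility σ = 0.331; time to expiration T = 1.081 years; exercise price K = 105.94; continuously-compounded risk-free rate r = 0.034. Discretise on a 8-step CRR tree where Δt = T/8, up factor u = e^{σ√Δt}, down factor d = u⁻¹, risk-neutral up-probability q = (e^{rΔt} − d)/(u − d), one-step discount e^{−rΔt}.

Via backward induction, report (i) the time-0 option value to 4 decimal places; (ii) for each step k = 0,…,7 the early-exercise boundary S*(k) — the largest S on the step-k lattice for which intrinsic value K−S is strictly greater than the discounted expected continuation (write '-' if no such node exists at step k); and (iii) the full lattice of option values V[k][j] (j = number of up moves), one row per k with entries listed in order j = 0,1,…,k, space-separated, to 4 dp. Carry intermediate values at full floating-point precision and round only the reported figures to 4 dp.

price = 13.3176
boundary = - - - 72.4796 64.1761 72.4796 81.8574 92.4485
tree:
13.3176
18.7285 7.7772
25.5021 11.8124 3.6253
33.4604 17.4094 6.0632 1.1067
41.7639 24.7129 9.9261 2.0754 0.1028
49.1160 33.4604 15.7863 3.8833 0.2020 0.0000
55.6259 41.7639 24.0826 7.2481 0.3966 0.0000 0.0000
61.3900 49.1160 33.4604 13.4915 0.7790 0.0000 0.0000 0.0000
66.4938 55.6259 41.7639 24.0826 1.5300 0.0000 0.0000 0.0000 0.0000

params: Δt=0.13512 u=1.12939 d=0.88544 q=0.48850 e^(-rΔt)=0.99542
t_8 payoffs: 66.4938 55.6259 41.7639 24.0826 1.5300 0.0000 0.0000 0.0000 0.0000
t_7: node(7,0) S=44.5500 payoff=61.3900 vs cont=60.9044 → 61.3900 [stop]  node(7,1) S=56.8240 payoff=49.1160 vs cont=48.6304 → 49.1160 [stop]  node(7,2) S=72.4796 payoff=33.4604 vs cont=32.9748 → 33.4604 [stop]  node(7,3) S=92.4485 payoff=13.4915 vs cont=13.0059 → 13.4915 [stop]  node(7,4) S=117.9191 payoff=0.0000 vs cont=0.7790 → 0.7790 [wait]  node(7,5) S=150.4071 payoff=0.0000 vs cont=0.0000 → 0.0000 [wait]  node(7,6) S=191.8460 payoff=0.0000 vs cont=0.0000 → 0.0000 [wait]  node(7,7) S=244.7016 payoff=0.0000 vs cont=0.0000 → 0.0000 [wait]  ⇒ S*(7)=92.4485
t_6: node(6,0) S=50.3141 payoff=55.6259 vs cont=55.1403 → 55.6259 [stop]  node(6,1) S=64.1761 payoff=41.7639 vs cont=41.2783 → 41.7639 [stop]  node(6,2) S=81.8574 payoff=24.0826 vs cont=23.5970 → 24.0826 [stop]  node(6,3) S=104.4100 payoff=1.5300 vs cont=7.2481 → 7.2481 [wait]  node(6,4) S=133.1761 payoff=0.0000 vs cont=0.3966 → 0.3966 [wait]  node(6,5) S=169.8676 payoff=0.0000 vs cont=0.0000 → 0.0000 [wait]  node(6,6) S=216.6680 payoff=0.0000 vs cont=0.0000 → 0.0000 [wait]  ⇒ S*(6)=81.8574
t_5: node(5,0) S=56.8240 payoff=49.1160 vs cont=48.6304 → 49.1160 [stop]  node(5,1) S=72.4796 payoff=33.4604 vs cont=32.9748 → 33.4604 [stop]  node(5,2) S=92.4485 payoff=13.4915 vs cont=15.7863 → 15.7863 [wait]  node(5,3) S=117.9191 payoff=0.0000 vs cont=3.8833 → 3.8833 [wait]  node(5,4) S=150.4071 payoff=0.0000 vs cont=0.2020 → 0.2020 [wait]  node(5,5) S=191.8460 payoff=0.0000 vs cont=0.0000 → 0.0000 [wait]  ⇒ S*(5)=72.4796
t_4: node(4,0) S=64.1761 payoff=41.7639 vs cont=41.2783 → 41.7639 [stop]  node(4,1) S=81.8574 payoff=24.0826 vs cont=24.7129 → 24.7129 [wait]  node(4,2) S=104.4100 payoff=1.5300 vs cont=9.9261 → 9.9261 [wait]  node(4,3) S=133.1761 payoff=0.0000 vs cont=2.0754 → 2.0754 [wait]  node(4,4) S=169.8676 payoff=0.0000 vs cont=0.1028 → 0.1028 [wait]  ⇒ S*(4)=64.1761
t_3: node(3,0) S=72.4796 payoff=33.4604 vs cont=33.2813 → 33.4604 [stop]  node(3,1) S=92.4485 payoff=13.4915 vs cont=17.4094 → 17.4094 [wait]  node(3,2) S=117.9191 payoff=0.0000 vs cont=6.0632 → 6.0632 [wait]  node(3,3) S=150.4071 payoff=0.0000 vs cont=1.1067 → 1.1067 [wait]  ⇒ S*(3)=72.4796
t_2: node(2,0) S=81.8574 payoff=24.0826 vs cont=25.5021 → 25.5021 [wait]  node(2,1) S=104.4100 payoff=1.5300 vs cont=11.8124 → 11.8124 [wait]  node(2,2) S=133.1761 payoff=0.0000 vs cont=3.6253 → 3.6253 [wait]  ⇒ S*(2)=-
t_1: node(1,0) S=92.4485 payoff=13.4915 vs cont=18.7285 → 18.7285 [wait]  node(1,1) S=117.9191 payoff=0.0000 vs cont=7.7772 → 7.7772 [wait]  ⇒ S*(1)=-
t_0: node(0,0) S=104.4100 payoff=1.5300 vs cont=13.3176 → 13.3176 [wait]  ⇒ S*(0)=-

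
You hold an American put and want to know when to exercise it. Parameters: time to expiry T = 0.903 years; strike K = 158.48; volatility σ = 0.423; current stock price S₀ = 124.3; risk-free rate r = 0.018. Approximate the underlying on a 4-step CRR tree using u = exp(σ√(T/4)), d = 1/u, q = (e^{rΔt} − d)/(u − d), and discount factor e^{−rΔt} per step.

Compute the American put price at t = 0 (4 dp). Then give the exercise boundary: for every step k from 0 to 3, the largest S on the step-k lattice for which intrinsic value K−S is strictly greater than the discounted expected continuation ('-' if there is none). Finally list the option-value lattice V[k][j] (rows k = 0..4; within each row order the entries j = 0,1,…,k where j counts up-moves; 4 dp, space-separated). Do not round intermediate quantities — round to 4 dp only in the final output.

Δt=0.22575, u=1.22260, d=0.81793, q=0.45999, disc=e^(-rΔt)=0.99594
k=4 terminal: V=max(K-S,0) → 102.8471 75.3225 34.1800 0.0000 0.0000
k=3: j=0 S=68.0169 intr=90.4631 cont=89.8204 V=90.4631[EX]; j=1 S=101.6685 intr=56.8115 cont=56.1688 V=56.8115[EX]; j=2 S=151.9693 intr=6.5107 cont=18.3829 V=18.3829[hold]; j=3 S=227.1567 intr=0.0000 cont=0.0000 V=0.0000[hold]  S*(3)=101.6685
k=2: j=0 S=83.1575 intr=75.3225 cont=74.6798 V=75.3225[EX]; j=1 S=124.3000 intr=34.1800 cont=38.9762 V=38.9762[hold]; j=2 S=185.7979 intr=0.0000 cont=9.8868 V=9.8868[hold]  S*(2)=83.1575
k=1: j=0 S=101.6685 intr=56.8115 cont=58.3661 V=58.3661[hold]; j=1 S=151.9693 intr=6.5107 cont=25.4917 V=25.4917[hold]  S*(1)=-
k=0: j=0 S=124.3000 intr=34.1800 cont=43.0690 V=43.0690[hold]  S*(0)=-

price = 43.0690
boundary = - - 83.1575 101.6685
tree:
43.0690
58.3661 25.4917
75.3225 38.9762 9.8868
90.4631 56.8115 18.3829 0.0000
102.8471 75.3225 34.1800 0.0000 0.0000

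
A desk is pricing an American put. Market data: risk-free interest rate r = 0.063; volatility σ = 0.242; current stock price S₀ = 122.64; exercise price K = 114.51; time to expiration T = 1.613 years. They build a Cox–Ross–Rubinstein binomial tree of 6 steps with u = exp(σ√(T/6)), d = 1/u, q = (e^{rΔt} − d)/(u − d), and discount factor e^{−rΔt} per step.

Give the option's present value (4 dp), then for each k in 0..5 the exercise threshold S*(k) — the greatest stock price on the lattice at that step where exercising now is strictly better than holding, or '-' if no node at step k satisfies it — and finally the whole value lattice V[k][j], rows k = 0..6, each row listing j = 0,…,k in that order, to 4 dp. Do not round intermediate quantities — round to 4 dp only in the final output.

price = 7.1026
boundary = - - - 84.1692 95.4215 84.1692
tree:
7.1026
11.9889 3.1082
19.5166 5.8686 0.8229
30.3408 10.7887 1.8059 0.0000
40.2663 19.0885 3.9633 0.0000 0.0000
49.0212 30.3408 8.6979 0.0000 0.0000 0.0000
56.7438 40.2663 19.0885 0.0000 0.0000 0.0000 0.0000

params: Δt=0.26883 u=1.13369 d=0.88208 q=0.53656 e^(-rΔt)=0.98321
t_6 payoffs: 56.7438 40.2663 19.0885 0.0000 0.0000 0.0000 0.0000
t_5: node(5,0) S=65.4888 payoff=49.0212 vs cont=47.0982 → 49.0212 [stop]  node(5,1) S=84.1692 payoff=30.3408 vs cont=28.4178 → 30.3408 [stop]  node(5,2) S=108.1780 payoff=6.3320 vs cont=8.6979 → 8.6979 [wait]  node(5,3) S=139.0353 payoff=0.0000 vs cont=0.0000 → 0.0000 [wait]  node(5,4) S=178.6946 payoff=0.0000 vs cont=0.0000 → 0.0000 [wait]  node(5,5) S=229.6664 payoff=0.0000 vs cont=0.0000 → 0.0000 [wait]  ⇒ S*(5)=84.1692
t_4: node(4,0) S=74.2437 payoff=40.2663 vs cont=38.3432 → 40.2663 [stop]  node(4,1) S=95.4215 payoff=19.0885 vs cont=18.4136 → 19.0885 [stop]  node(4,2) S=122.6400 payoff=0.0000 vs cont=3.9633 → 3.9633 [wait]  node(4,3) S=157.6225 payoff=0.0000 vs cont=0.0000 → 0.0000 [wait]  node(4,4) S=202.5837 payoff=0.0000 vs cont=0.0000 → 0.0000 [wait]  ⇒ S*(4)=95.4215
t_3: node(3,0) S=84.1692 payoff=30.3408 vs cont=28.4178 → 30.3408 [stop]  node(3,1) S=108.1780 payoff=6.3320 vs cont=10.7887 → 10.7887 [wait]  node(3,2) S=139.0353 payoff=0.0000 vs cont=1.8059 → 1.8059 [wait]  node(3,3) S=178.6946 payoff=0.0000 vs cont=0.0000 → 0.0000 [wait]  ⇒ S*(3)=84.1692
t_2: node(2,0) S=95.4215 payoff=19.0885 vs cont=19.5166 → 19.5166 [wait]  node(2,1) S=122.6400 payoff=0.0000 vs cont=5.8686 → 5.8686 [wait]  node(2,2) S=157.6225 payoff=0.0000 vs cont=0.8229 → 0.8229 [wait]  ⇒ S*(2)=-
t_1: node(1,0) S=108.1780 payoff=6.3320 vs cont=11.9889 → 11.9889 [wait]  node(1,1) S=139.0353 payoff=0.0000 vs cont=3.1082 → 3.1082 [wait]  ⇒ S*(1)=-
t_0: node(0,0) S=122.6400 payoff=0.0000 vs cont=7.1026 → 7.1026 [wait]  ⇒ S*(0)=-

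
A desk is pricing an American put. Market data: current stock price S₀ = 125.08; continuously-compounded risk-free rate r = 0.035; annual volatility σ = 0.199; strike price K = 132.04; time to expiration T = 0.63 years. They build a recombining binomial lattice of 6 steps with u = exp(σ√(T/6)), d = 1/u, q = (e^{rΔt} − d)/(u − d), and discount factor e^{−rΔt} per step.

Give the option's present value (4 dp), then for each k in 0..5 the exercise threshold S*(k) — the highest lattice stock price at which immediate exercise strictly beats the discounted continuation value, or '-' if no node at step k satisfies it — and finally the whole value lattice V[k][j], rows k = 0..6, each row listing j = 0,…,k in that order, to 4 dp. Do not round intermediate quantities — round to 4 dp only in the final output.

price = 10.9633
boundary = - - 109.9457 103.0798 109.9457 117.2690
tree:
10.9633
15.8683 6.3747
22.0943 10.0580 2.9156
28.9602 15.2781 5.1631 0.7980
35.3974 22.0943 8.9019 1.6426 0.0000
41.4325 28.9602 14.7710 3.3812 0.0000 0.0000
47.0908 35.3974 22.0943 6.9600 0.0000 0.0000 0.0000

params: Δt=0.10500 u=1.06661 d=0.93755 q=0.51241 e^(-rΔt)=0.99633
t_6 payoffs: 47.0908 35.3974 22.0943 6.9600 0.0000 0.0000 0.0000
t_5: node(5,0) S=90.6075 payoff=41.4325 vs cont=40.9482 → 41.4325 [stop]  node(5,1) S=103.0798 payoff=28.9602 vs cont=28.4758 → 28.9602 [stop]  node(5,2) S=117.2690 payoff=14.7710 vs cont=14.2867 → 14.7710 [stop]  node(5,3) S=133.4113 payoff=0.0000 vs cont=3.3812 → 3.3812 [wait]  node(5,4) S=151.7757 payoff=0.0000 vs cont=0.0000 → 0.0000 [wait]  node(5,5) S=172.6679 payoff=0.0000 vs cont=0.0000 → 0.0000 [wait]  ⇒ S*(5)=117.2690
t_4: node(4,0) S=96.6426 payoff=35.3974 vs cont=34.9130 → 35.3974 [stop]  node(4,1) S=109.9457 payoff=22.0943 vs cont=21.6099 → 22.0943 [stop]  node(4,2) S=125.0800 payoff=6.9600 vs cont=8.9019 → 8.9019 [wait]  node(4,3) S=142.2975 payoff=0.0000 vs cont=1.6426 → 1.6426 [wait]  node(4,4) S=161.8851 payoff=0.0000 vs cont=0.0000 → 0.0000 [wait]  ⇒ S*(4)=109.9457
t_3: node(3,0) S=103.0798 payoff=28.9602 vs cont=28.4758 → 28.9602 [stop]  node(3,1) S=117.2690 payoff=14.7710 vs cont=15.2781 → 15.2781 [wait]  node(3,2) S=133.4113 payoff=0.0000 vs cont=5.1631 → 5.1631 [wait]  node(3,3) S=151.7757 payoff=0.0000 vs cont=0.7980 → 0.7980 [wait]  ⇒ S*(3)=103.0798
t_2: node(2,0) S=109.9457 payoff=22.0943 vs cont=21.8688 → 22.0943 [stop]  node(2,1) S=125.0800 payoff=6.9600 vs cont=10.0580 → 10.0580 [wait]  node(2,2) S=142.2975 payoff=0.0000 vs cont=2.9156 → 2.9156 [wait]  ⇒ S*(2)=109.9457
t_1: node(1,0) S=117.2690 payoff=14.7710 vs cont=15.8683 → 15.8683 [wait]  node(1,1) S=133.4113 payoff=0.0000 vs cont=6.3747 → 6.3747 [wait]  ⇒ S*(1)=-
t_0: node(0,0) S=125.0800 payoff=6.9600 vs cont=10.9633 → 10.9633 [wait]  ⇒ S*(0)=-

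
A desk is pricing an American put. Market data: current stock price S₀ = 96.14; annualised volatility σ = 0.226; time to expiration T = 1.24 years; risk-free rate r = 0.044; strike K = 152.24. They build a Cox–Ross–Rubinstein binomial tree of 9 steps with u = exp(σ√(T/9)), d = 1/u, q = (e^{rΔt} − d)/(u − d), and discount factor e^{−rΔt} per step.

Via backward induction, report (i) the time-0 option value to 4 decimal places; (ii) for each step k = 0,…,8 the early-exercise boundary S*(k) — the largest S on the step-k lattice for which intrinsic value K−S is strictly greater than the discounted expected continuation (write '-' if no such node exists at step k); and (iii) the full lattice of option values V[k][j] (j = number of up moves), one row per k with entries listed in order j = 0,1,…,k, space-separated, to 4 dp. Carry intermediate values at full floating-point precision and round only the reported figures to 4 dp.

Δt=0.13778  u=1.08751  d=0.91953  q=0.51524  discount=0.99396
step 9 (expiry): payoffs max(K−S,0) = 107.0527 98.7983 89.0360 77.4905 63.8359 47.6871 28.5883 6.0008 0.0000 0.0000
step 8: (k=8,j=0): S=49.1415, (K−S)⁺=103.0985, hold=102.1784 ⇒ V=103.0985 exercise | (k=8,j=1): S=58.1182, (K−S)⁺=94.1218, hold=93.2016 ⇒ V=94.1218 exercise | (k=8,j=2): S=68.7347, (K−S)⁺=83.5053, hold=82.5851 ⇒ V=83.5053 exercise | (k=8,j=3): S=81.2906, (K−S)⁺=70.9494, hold=70.0293 ⇒ V=70.9494 exercise | (k=8,j=4): S=96.1400, (K−S)⁺=56.1000, hold=55.1799 ⇒ V=56.1000 exercise | (k=8,j=5): S=113.7020, (K−S)⁺=38.5380, hold=37.6179 ⇒ V=38.5380 exercise | (k=8,j=6): S=134.4720, (K−S)⁺=17.7680, hold=16.8479 ⇒ V=17.7680 exercise | (k=8,j=7): S=159.0361, (K−S)⁺=0.0000, hold=2.8914 ⇒ V=2.8914 continue | (k=8,j=8): S=188.0874, (K−S)⁺=0.0000, hold=0.0000 ⇒ V=0.0000 continue  boundary S*=134.4720
step 7: (k=7,j=0): S=53.4417, (K−S)⁺=98.7983, hold=97.8781 ⇒ V=98.7983 exercise | (k=7,j=1): S=63.2040, (K−S)⁺=89.0360, hold=88.1159 ⇒ V=89.0360 exercise | (k=7,j=2): S=74.7495, (K−S)⁺=77.4905, hold=76.5704 ⇒ V=77.4905 exercise | (k=7,j=3): S=88.4041, (K−S)⁺=63.8359, hold=62.9158 ⇒ V=63.8359 exercise | (k=7,j=4): S=104.5529, (K−S)⁺=47.6871, hold=46.7670 ⇒ V=47.6871 exercise | (k=7,j=5): S=123.6517, (K−S)⁺=28.5883, hold=27.6682 ⇒ V=28.5883 exercise | (k=7,j=6): S=146.2392, (K−S)⁺=6.0008, hold=10.0419 ⇒ V=10.0419 continue | (k=7,j=7): S=172.9528, (K−S)⁺=0.0000, hold=1.3931 ⇒ V=1.3931 continue  boundary S*=123.6517
step 6: (k=6,j=0): S=58.1182, (K−S)⁺=94.1218, hold=93.2016 ⇒ V=94.1218 exercise | (k=6,j=1): S=68.7347, (K−S)⁺=83.5053, hold=82.5851 ⇒ V=83.5053 exercise | (k=6,j=2): S=81.2906, (K−S)⁺=70.9494, hold=70.0293 ⇒ V=70.9494 exercise | (k=6,j=3): S=96.1400, (K−S)⁺=56.1000, hold=55.1799 ⇒ V=56.1000 exercise | (k=6,j=4): S=113.7020, (K−S)⁺=38.5380, hold=37.6179 ⇒ V=38.5380 exercise | (k=6,j=5): S=134.4720, (K−S)⁺=17.7680, hold=18.9174 ⇒ V=18.9174 continue | (k=6,j=6): S=159.0361, (K−S)⁺=0.0000, hold=5.5519 ⇒ V=5.5519 continue  boundary S*=113.7020
step 5: (k=5,j=0): S=63.2040, (K−S)⁺=89.0360, hold=88.1159 ⇒ V=89.0360 exercise | (k=5,j=1): S=74.7495, (K−S)⁺=77.4905, hold=76.5704 ⇒ V=77.4905 exercise | (k=5,j=2): S=88.4041, (K−S)⁺=63.8359, hold=62.9158 ⇒ V=63.8359 exercise | (k=5,j=3): S=104.5529, (K−S)⁺=47.6871, hold=46.7670 ⇒ V=47.6871 exercise | (k=5,j=4): S=123.6517, (K−S)⁺=28.5883, hold=28.2569 ⇒ V=28.5883 exercise | (k=5,j=5): S=146.2392, (K−S)⁺=6.0008, hold=11.9583 ⇒ V=11.9583 continue  boundary S*=123.6517
step 4: (k=4,j=0): S=68.7347, (K−S)⁺=83.5053, hold=82.5851 ⇒ V=83.5053 exercise | (k=4,j=1): S=81.2906, (K−S)⁺=70.9494, hold=70.0293 ⇒ V=70.9494 exercise | (k=4,j=2): S=96.1400, (K−S)⁺=56.1000, hold=55.1799 ⇒ V=56.1000 exercise | (k=4,j=3): S=113.7020, (K−S)⁺=38.5380, hold=37.6179 ⇒ V=38.5380 exercise | (k=4,j=4): S=134.4720, (K−S)⁺=17.7680, hold=19.8989 ⇒ V=19.8989 continue  boundary S*=113.7020
step 3: (k=3,j=0): S=74.7495, (K−S)⁺=77.4905, hold=76.5704 ⇒ V=77.4905 exercise | (k=3,j=1): S=88.4041, (K−S)⁺=63.8359, hold=62.9158 ⇒ V=63.8359 exercise | (k=3,j=2): S=104.5529, (K−S)⁺=47.6871, hold=46.7670 ⇒ V=47.6871 exercise | (k=3,j=3): S=123.6517, (K−S)⁺=28.5883, hold=28.7595 ⇒ V=28.7595 continue  boundary S*=104.5529
step 2: (k=2,j=0): S=81.2906, (K−S)⁺=70.9494, hold=70.0293 ⇒ V=70.9494 exercise | (k=2,j=1): S=96.1400, (K−S)⁺=56.1000, hold=55.1799 ⇒ V=56.1000 exercise | (k=2,j=2): S=113.7020, (K−S)⁺=38.5380, hold=37.7056 ⇒ V=38.5380 exercise  boundary S*=113.7020
step 1: (k=1,j=0): S=88.4041, (K−S)⁺=63.8359, hold=62.9158 ⇒ V=63.8359 exercise | (k=1,j=1): S=104.5529, (K−S)⁺=47.6871, hold=46.7670 ⇒ V=47.6871 exercise  boundary S*=104.5529
step 0: (k=0,j=0): S=96.1400, (K−S)⁺=56.1000, hold=55.1799 ⇒ V=56.1000 exercise  boundary S*=96.1400

price = 56.1000
boundary = 96.1400 104.5529 113.7020 104.5529 113.7020 123.6517 113.7020 123.6517 134.4720
tree:
56.1000
63.8359 47.6871
70.9494 56.1000 38.5380
77.4905 63.8359 47.6871 28.7595
83.5053 70.9494 56.1000 38.5380 19.8989
89.0360 77.4905 63.8359 47.6871 28.5883 11.9583
94.1218 83.5053 70.9494 56.1000 38.5380 18.9174 5.5519
98.7983 89.0360 77.4905 63.8359 47.6871 28.5883 10.0419 1.3931
103.0985 94.1218 83.5053 70.9494 56.1000 38.5380 17.7680 2.8914 0.0000
107.0527 98.7983 89.0360 77.4905 63.8359 47.6871 28.5883 6.0008 0.0000 0.0000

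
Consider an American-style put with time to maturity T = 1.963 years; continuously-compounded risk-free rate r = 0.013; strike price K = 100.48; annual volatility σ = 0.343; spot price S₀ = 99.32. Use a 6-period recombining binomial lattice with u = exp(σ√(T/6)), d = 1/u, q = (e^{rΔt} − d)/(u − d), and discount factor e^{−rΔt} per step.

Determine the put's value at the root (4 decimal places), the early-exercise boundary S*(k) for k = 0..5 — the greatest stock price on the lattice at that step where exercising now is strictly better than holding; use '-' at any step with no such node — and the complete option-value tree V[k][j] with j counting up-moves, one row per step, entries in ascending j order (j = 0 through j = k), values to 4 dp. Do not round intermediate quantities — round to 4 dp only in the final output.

params: Δt=0.32717 u=1.21676 d=0.82186 q=0.46190 e^(-rΔt)=0.99576
t_6 payoffs: 69.8738 55.1675 33.3947 1.1600 0.0000 0.0000 0.0000
t_5: node(5,0) S=37.2404 payoff=63.2396 vs cont=62.8132 → 63.2396 [stop]  node(5,1) S=55.1344 payoff=45.3456 vs cont=44.9191 → 45.3456 [stop]  node(5,2) S=81.6267 payoff=18.8533 vs cont=18.4269 → 18.8533 [stop]  node(5,3) S=120.8485 payoff=0.0000 vs cont=0.6215 → 0.6215 [wait]  node(5,4) S=178.9165 payoff=0.0000 vs cont=0.0000 → 0.0000 [wait]  node(5,5) S=264.8864 payoff=0.0000 vs cont=0.0000 → 0.0000 [wait]  ⇒ S*(5)=81.6267
t_4: node(4,0) S=45.3125 payoff=55.1675 vs cont=54.7410 → 55.1675 [stop]  node(4,1) S=67.0853 payoff=33.3947 vs cont=32.9682 → 33.3947 [stop]  node(4,2) S=99.3200 payoff=1.1600 vs cont=10.3878 → 10.3878 [wait]  node(4,3) S=147.0435 payoff=0.0000 vs cont=0.3330 → 0.3330 [wait]  node(4,4) S=217.6983 payoff=0.0000 vs cont=0.0000 → 0.0000 [wait]  ⇒ S*(4)=67.0853
t_3: node(3,0) S=55.1344 payoff=45.3456 vs cont=44.9191 → 45.3456 [stop]  node(3,1) S=81.6267 payoff=18.8533 vs cont=22.6711 → 22.6711 [wait]  node(3,2) S=120.8485 payoff=0.0000 vs cont=5.7191 → 5.7191 [wait]  node(3,3) S=178.9165 payoff=0.0000 vs cont=0.1784 → 0.1784 [wait]  ⇒ S*(3)=55.1344
t_2: node(2,0) S=67.0853 payoff=33.3947 vs cont=34.7242 → 34.7242 [wait]  node(2,1) S=99.3200 payoff=1.1600 vs cont=14.7779 → 14.7779 [wait]  node(2,2) S=147.0435 payoff=0.0000 vs cont=3.1464 → 3.1464 [wait]  ⇒ S*(2)=-
t_1: node(1,0) S=81.6267 payoff=18.8533 vs cont=25.4027 → 25.4027 [wait]  node(1,1) S=120.8485 payoff=0.0000 vs cont=9.3654 → 9.3654 [wait]  ⇒ S*(1)=-
t_0: node(0,0) S=99.3200 payoff=1.1600 vs cont=17.9187 → 17.9187 [wait]  ⇒ S*(0)=-

price = 17.9187
boundary = - - - 55.1344 67.0853 81.6267
tree:
17.9187
25.4027 9.3654
34.7242 14.7779 3.1464
45.3456 22.6711 5.7191 0.1784
55.1675 33.3947 10.3878 0.3330 0.0000
63.2396 45.3456 18.8533 0.6215 0.0000 0.0000
69.8738 55.1675 33.3947 1.1600 0.0000 0.0000 0.0000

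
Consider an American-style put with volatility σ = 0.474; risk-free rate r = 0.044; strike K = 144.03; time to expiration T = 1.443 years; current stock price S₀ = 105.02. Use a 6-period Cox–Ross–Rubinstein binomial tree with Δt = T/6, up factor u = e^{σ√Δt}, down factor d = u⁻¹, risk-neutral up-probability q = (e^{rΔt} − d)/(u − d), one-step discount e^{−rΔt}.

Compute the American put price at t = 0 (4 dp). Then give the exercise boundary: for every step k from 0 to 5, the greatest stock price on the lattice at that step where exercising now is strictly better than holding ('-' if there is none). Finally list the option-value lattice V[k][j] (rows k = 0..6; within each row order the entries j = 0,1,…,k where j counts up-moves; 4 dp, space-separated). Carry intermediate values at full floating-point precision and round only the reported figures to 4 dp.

params: Δt=0.24050 u=1.26169 d=0.79259 q=0.46482 e^(-rΔt)=0.98947
t_6 payoffs: 117.9953 102.5862 78.0571 39.0100 0.0000 0.0000 0.0000
t_5: node(5,0) S=32.8478 payoff=111.1822 vs cont=109.6661 → 111.1822 [stop]  node(5,1) S=52.2892 payoff=91.7408 vs cont=90.2247 → 91.7408 [stop]  node(5,2) S=83.2375 payoff=60.7925 vs cont=59.2765 → 60.7925 [stop]  node(5,3) S=132.5029 payoff=11.5271 vs cont=20.6574 → 20.6574 [wait]  node(5,4) S=210.9268 payoff=0.0000 vs cont=0.0000 → 0.0000 [wait]  node(5,5) S=335.7671 payoff=0.0000 vs cont=0.0000 → 0.0000 [wait]  ⇒ S*(5)=83.2375
t_4: node(4,0) S=41.4438 payoff=102.5862 vs cont=101.0702 → 102.5862 [stop]  node(4,1) S=65.9729 payoff=78.0571 vs cont=76.5410 → 78.0571 [stop]  node(4,2) S=105.0200 payoff=39.0100 vs cont=41.6932 → 41.6932 [wait]  node(4,3) S=167.1777 payoff=0.0000 vs cont=10.9390 → 10.9390 [wait]  node(4,4) S=266.1245 payoff=0.0000 vs cont=0.0000 → 0.0000 [wait]  ⇒ S*(4)=65.9729
t_3: node(3,0) S=52.2892 payoff=91.7408 vs cont=90.2247 → 91.7408 [stop]  node(3,1) S=83.2375 payoff=60.7925 vs cont=60.5106 → 60.7925 [stop]  node(3,2) S=132.5029 payoff=11.5271 vs cont=27.1095 → 27.1095 [wait]  node(3,3) S=210.9268 payoff=0.0000 vs cont=5.7927 → 5.7927 [wait]  ⇒ S*(3)=83.2375
t_2: node(2,0) S=65.9729 payoff=78.0571 vs cont=76.5410 → 78.0571 [stop]  node(2,1) S=105.0200 payoff=39.0100 vs cont=44.6607 → 44.6607 [wait]  node(2,2) S=167.1777 payoff=0.0000 vs cont=17.0198 → 17.0198 [wait]  ⇒ S*(2)=65.9729
t_1: node(1,0) S=83.2375 payoff=60.7925 vs cont=61.8754 → 61.8754 [wait]  node(1,1) S=132.5029 payoff=11.5271 vs cont=31.4777 → 31.4777 [wait]  ⇒ S*(1)=-
t_0: node(0,0) S=105.0200 payoff=39.0100 vs cont=47.2432 → 47.2432 [wait]  ⇒ S*(0)=-

price = 47.2432
boundary = - - 65.9729 83.2375 65.9729 83.2375
tree:
47.2432
61.8754 31.4777
78.0571 44.6607 17.0198
91.7408 60.7925 27.1095 5.7927
102.5862 78.0571 41.6932 10.9390 0.0000
111.1822 91.7408 60.7925 20.6574 0.0000 0.0000
117.9953 102.5862 78.0571 39.0100 0.0000 0.0000 0.0000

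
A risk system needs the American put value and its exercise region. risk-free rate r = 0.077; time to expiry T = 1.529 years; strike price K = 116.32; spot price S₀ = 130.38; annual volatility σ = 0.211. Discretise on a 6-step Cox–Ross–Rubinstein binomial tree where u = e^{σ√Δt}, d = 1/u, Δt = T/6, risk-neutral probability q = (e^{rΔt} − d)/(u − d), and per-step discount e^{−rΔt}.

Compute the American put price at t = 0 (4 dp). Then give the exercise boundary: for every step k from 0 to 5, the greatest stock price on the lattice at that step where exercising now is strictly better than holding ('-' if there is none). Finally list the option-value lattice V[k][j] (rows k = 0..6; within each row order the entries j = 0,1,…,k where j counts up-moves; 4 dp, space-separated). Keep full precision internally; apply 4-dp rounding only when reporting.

price = 3.8346
boundary = - - - 94.7184 85.1482 94.7184
tree:
3.8346
7.0531 1.5033
12.5797 3.0663 0.3586
21.6016 6.1088 0.8430 0.0000
31.1718 11.7751 1.9820 0.0000 0.0000
39.7750 21.6016 4.6598 0.0000 0.0000 0.0000
47.5090 31.1718 10.9558 0.0000 0.0000 0.0000 0.0000

Δt=0.25483  u=1.11239  d=0.89896  q=0.56624  discount=0.98057
step 6 (expiry): payoffs max(K−S,0) = 47.5090 31.1718 10.9558 0.0000 0.0000 0.0000 0.0000
step 5: (k=5,j=0): S=76.5450, (K−S)⁺=39.7750, hold=37.5148 ⇒ V=39.7750 exercise | (k=5,j=1): S=94.7184, (K−S)⁺=21.6016, hold=19.3414 ⇒ V=21.6016 exercise | (k=5,j=2): S=117.2066, (K−S)⁺=0.0000, hold=4.6598 ⇒ V=4.6598 continue | (k=5,j=3): S=145.0340, (K−S)⁺=0.0000, hold=0.0000 ⇒ V=0.0000 continue | (k=5,j=4): S=179.4682, (K−S)⁺=0.0000, hold=0.0000 ⇒ V=0.0000 continue | (k=5,j=5): S=222.0779, (K−S)⁺=0.0000, hold=0.0000 ⇒ V=0.0000 continue  boundary S*=94.7184
step 4: (k=4,j=0): S=85.1482, (K−S)⁺=31.1718, hold=28.9116 ⇒ V=31.1718 exercise | (k=4,j=1): S=105.3642, (K−S)⁺=10.9558, hold=11.7751 ⇒ V=11.7751 continue | (k=4,j=2): S=130.3800, (K−S)⁺=0.0000, hold=1.9820 ⇒ V=1.9820 continue | (k=4,j=3): S=161.3350, (K−S)⁺=0.0000, hold=0.0000 ⇒ V=0.0000 continue | (k=4,j=4): S=199.6395, (K−S)⁺=0.0000, hold=0.0000 ⇒ V=0.0000 continue  boundary S*=85.1482
step 3: (k=3,j=0): S=94.7184, (K−S)⁺=21.6016, hold=19.7963 ⇒ V=21.6016 exercise | (k=3,j=1): S=117.2066, (K−S)⁺=0.0000, hold=6.1088 ⇒ V=6.1088 continue | (k=3,j=2): S=145.0340, (K−S)⁺=0.0000, hold=0.8430 ⇒ V=0.8430 continue | (k=3,j=3): S=179.4682, (K−S)⁺=0.0000, hold=0.0000 ⇒ V=0.0000 continue  boundary S*=94.7184
step 2: (k=2,j=0): S=105.3642, (K−S)⁺=10.9558, hold=12.5797 ⇒ V=12.5797 continue | (k=2,j=1): S=130.3800, (K−S)⁺=0.0000, hold=3.0663 ⇒ V=3.0663 continue | (k=2,j=2): S=161.3350, (K−S)⁺=0.0000, hold=0.3586 ⇒ V=0.3586 continue  boundary S*=-
step 1: (k=1,j=0): S=117.2066, (K−S)⁺=0.0000, hold=7.0531 ⇒ V=7.0531 continue | (k=1,j=1): S=145.0340, (K−S)⁺=0.0000, hold=1.5033 ⇒ V=1.5033 continue  boundary S*=-
step 0: (k=0,j=0): S=130.3800, (K−S)⁺=0.0000, hold=3.8346 ⇒ V=3.8346 continue  boundary S*=-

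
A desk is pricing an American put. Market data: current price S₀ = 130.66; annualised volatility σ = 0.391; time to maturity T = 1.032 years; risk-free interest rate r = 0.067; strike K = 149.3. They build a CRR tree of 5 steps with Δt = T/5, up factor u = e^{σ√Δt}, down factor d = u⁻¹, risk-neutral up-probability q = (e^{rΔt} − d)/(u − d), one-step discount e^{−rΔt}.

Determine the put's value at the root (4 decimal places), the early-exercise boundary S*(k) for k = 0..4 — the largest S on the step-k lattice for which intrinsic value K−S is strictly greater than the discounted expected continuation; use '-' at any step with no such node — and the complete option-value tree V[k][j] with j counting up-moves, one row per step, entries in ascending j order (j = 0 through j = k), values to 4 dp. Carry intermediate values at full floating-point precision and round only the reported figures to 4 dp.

Δt=0.20640  u=1.19439  d=0.83725  q=0.49470  discount=0.98627
step 5 (expiry): payoffs max(K−S,0) = 95.5460 72.6163 39.9053 0.0000 0.0000 0.0000
step 4: (k=4,j=0): S=64.2032, (K−S)⁺=85.0968, hold=83.0463 ⇒ V=85.0968 exercise | (k=4,j=1): S=91.5904, (K−S)⁺=57.7096, hold=55.6592 ⇒ V=57.7096 exercise | (k=4,j=2): S=130.6600, (K−S)⁺=18.6400, hold=19.8874 ⇒ V=19.8874 continue | (k=4,j=3): S=186.3956, (K−S)⁺=0.0000, hold=0.0000 ⇒ V=0.0000 continue | (k=4,j=4): S=265.9062, (K−S)⁺=0.0000, hold=0.0000 ⇒ V=0.0000 continue  boundary S*=91.5904
step 3: (k=3,j=0): S=76.6837, (K−S)⁺=72.6163, hold=70.5658 ⇒ V=72.6163 exercise | (k=3,j=1): S=109.3947, (K−S)⁺=39.9053, hold=38.4635 ⇒ V=39.9053 exercise | (k=3,j=2): S=156.0591, (K−S)⁺=0.0000, hold=9.9111 ⇒ V=9.9111 continue | (k=3,j=3): S=222.6291, (K−S)⁺=0.0000, hold=0.0000 ⇒ V=0.0000 continue  boundary S*=109.3947
step 2: (k=2,j=0): S=91.5904, (K−S)⁺=57.7096, hold=55.6592 ⇒ V=57.7096 exercise | (k=2,j=1): S=130.6600, (K−S)⁺=18.6400, hold=24.7230 ⇒ V=24.7230 continue | (k=2,j=2): S=186.3956, (K−S)⁺=0.0000, hold=4.9393 ⇒ V=4.9393 continue  boundary S*=91.5904
step 1: (k=1,j=0): S=109.3947, (K−S)⁺=39.9053, hold=40.8228 ⇒ V=40.8228 continue | (k=1,j=1): S=156.0591, (K−S)⁺=0.0000, hold=14.7310 ⇒ V=14.7310 continue  boundary S*=-
step 0: (k=0,j=0): S=130.6600, (K−S)⁺=18.6400, hold=27.5319 ⇒ V=27.5319 continue  boundary S*=-

price = 27.5319
boundary = - - 91.5904 109.3947 91.5904
tree:
27.5319
40.8228 14.7310
57.7096 24.7230 4.9393
72.6163 39.9053 9.9111 0.0000
85.0968 57.7096 19.8874 0.0000 0.0000
95.5460 72.6163 39.9053 0.0000 0.0000 0.0000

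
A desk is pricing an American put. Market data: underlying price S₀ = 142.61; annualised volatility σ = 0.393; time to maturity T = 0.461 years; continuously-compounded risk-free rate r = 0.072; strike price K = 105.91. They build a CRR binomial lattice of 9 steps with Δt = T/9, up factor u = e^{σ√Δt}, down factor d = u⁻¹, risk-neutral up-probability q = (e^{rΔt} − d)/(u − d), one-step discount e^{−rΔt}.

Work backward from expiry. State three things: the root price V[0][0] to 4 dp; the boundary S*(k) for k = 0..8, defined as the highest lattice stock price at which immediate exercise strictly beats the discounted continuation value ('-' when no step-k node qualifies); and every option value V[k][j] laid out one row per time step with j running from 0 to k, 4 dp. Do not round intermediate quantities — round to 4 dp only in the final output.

price = 1.6130
boundary = - - - - - - 83.6334 76.5159 83.6334
tree:
1.6130
2.6669 0.5649
4.3251 1.0186 0.1127
6.8527 1.8145 0.2255 0.0000
10.5513 3.1830 0.4514 0.0000 0.0000
15.6777 5.4727 0.9034 0.0000 0.0000 0.0000
22.2766 9.1559 1.8081 0.0000 0.0000 0.0000 0.0000
29.3941 14.7277 3.6189 0.0000 0.0000 0.0000 0.0000 0.0000
35.9059 22.2766 7.2431 0.0000 0.0000 0.0000 0.0000 0.0000 0.0000
41.8636 29.3941 14.4969 0.0000 0.0000 0.0000 0.0000 0.0000 0.0000 0.0000

Δt=0.05122, u=1.09302, d=0.91490, q=0.49852, disc=e^(-rΔt)=0.99632
k=9 terminal: V=max(K-S,0) → 41.8636 29.3941 14.4969 0.0000 0.0000 0.0000 0.0000 0.0000 0.0000 0.0000
k=8: j=0 S=70.0041 intr=35.9059 cont=35.5161 V=35.9059[EX]; j=1 S=83.6334 intr=22.2766 cont=21.8867 V=22.2766[EX]; j=2 S=99.9164 intr=5.9936 cont=7.2431 V=7.2431[hold]; j=3 S=119.3695 intr=0.0000 cont=0.0000 V=0.0000[hold]; j=4 S=142.6100 intr=0.0000 cont=0.0000 V=0.0000[hold]; j=5 S=170.3753 intr=0.0000 cont=0.0000 V=0.0000[hold]; j=6 S=203.5464 intr=0.0000 cont=0.0000 V=0.0000[hold]; j=7 S=243.1756 intr=0.0000 cont=0.0000 V=0.0000[hold]; j=8 S=290.5205 intr=0.0000 cont=0.0000 V=0.0000[hold]  S*(8)=83.6334
k=7: j=0 S=76.5159 intr=29.3941 cont=29.0042 V=29.3941[EX]; j=1 S=91.4131 intr=14.4969 cont=14.7277 V=14.7277[hold]; j=2 S=109.2106 intr=0.0000 cont=3.6189 V=3.6189[hold]; j=3 S=130.4733 intr=0.0000 cont=0.0000 V=0.0000[hold]; j=4 S=155.8757 intr=0.0000 cont=0.0000 V=0.0000[hold]; j=5 S=186.2237 intr=0.0000 cont=0.0000 V=0.0000[hold]; j=6 S=222.4804 intr=0.0000 cont=0.0000 V=0.0000[hold]; j=7 S=265.7960 intr=0.0000 cont=0.0000 V=0.0000[hold]  S*(7)=76.5159
k=6: j=0 S=83.6334 intr=22.2766 cont=22.0013 V=22.2766[EX]; j=1 S=99.9164 intr=5.9936 cont=9.1559 V=9.1559[hold]; j=2 S=119.3695 intr=0.0000 cont=1.8081 V=1.8081[hold]; j=3 S=142.6100 intr=0.0000 cont=0.0000 V=0.0000[hold]; j=4 S=170.3753 intr=0.0000 cont=0.0000 V=0.0000[hold]; j=5 S=203.5464 intr=0.0000 cont=0.0000 V=0.0000[hold]; j=6 S=243.1756 intr=0.0000 cont=0.0000 V=0.0000[hold]  S*(6)=83.6334
k=5: j=0 S=91.4131 intr=14.4969 cont=15.6777 V=15.6777[hold]; j=1 S=109.2106 intr=0.0000 cont=5.4727 V=5.4727[hold]; j=2 S=130.4733 intr=0.0000 cont=0.9034 V=0.9034[hold]; j=3 S=155.8757 intr=0.0000 cont=0.0000 V=0.0000[hold]; j=4 S=186.2237 intr=0.0000 cont=0.0000 V=0.0000[hold]; j=5 S=222.4804 intr=0.0000 cont=0.0000 V=0.0000[hold]  S*(5)=-
k=4: j=0 S=99.9164 intr=5.9936 cont=10.5513 V=10.5513[hold]; j=1 S=119.3695 intr=0.0000 cont=3.1830 V=3.1830[hold]; j=2 S=142.6100 intr=0.0000 cont=0.4514 V=0.4514[hold]; j=3 S=170.3753 intr=0.0000 cont=0.0000 V=0.0000[hold]; j=4 S=203.5464 intr=0.0000 cont=0.0000 V=0.0000[hold]  S*(4)=-
k=3: j=0 S=109.2106 intr=0.0000 cont=6.8527 V=6.8527[hold]; j=1 S=130.4733 intr=0.0000 cont=1.8145 V=1.8145[hold]; j=2 S=155.8757 intr=0.0000 cont=0.2255 V=0.2255[hold]; j=3 S=186.2237 intr=0.0000 cont=0.0000 V=0.0000[hold]  S*(3)=-
k=2: j=0 S=119.3695 intr=0.0000 cont=4.3251 V=4.3251[hold]; j=1 S=142.6100 intr=0.0000 cont=1.0186 V=1.0186[hold]; j=2 S=170.3753 intr=0.0000 cont=0.1127 V=0.1127[hold]  S*(2)=-
k=1: j=0 S=130.4733 intr=0.0000 cont=2.6669 V=2.6669[hold]; j=1 S=155.8757 intr=0.0000 cont=0.5649 V=0.5649[hold]  S*(1)=-
k=0: j=0 S=142.6100 intr=0.0000 cont=1.6130 V=1.6130[hold]  S*(0)=-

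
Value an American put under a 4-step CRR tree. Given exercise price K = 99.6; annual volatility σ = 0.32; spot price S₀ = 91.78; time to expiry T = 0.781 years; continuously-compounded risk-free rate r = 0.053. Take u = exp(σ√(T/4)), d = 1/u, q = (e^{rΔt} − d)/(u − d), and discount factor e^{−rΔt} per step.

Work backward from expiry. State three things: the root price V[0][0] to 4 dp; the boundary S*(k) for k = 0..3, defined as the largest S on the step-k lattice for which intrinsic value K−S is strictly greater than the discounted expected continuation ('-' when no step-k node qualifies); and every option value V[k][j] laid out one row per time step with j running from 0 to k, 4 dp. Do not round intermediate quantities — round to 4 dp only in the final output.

params: Δt=0.19525 u=1.15188 d=0.86814 q=0.50137 e^(-rΔt)=0.98971
t_4 payoffs: 47.4669 30.4279 7.8200 0.0000 0.0000
t_3: node(3,0) S=60.0512 payoff=39.5488 vs cont=38.5234 → 39.5488 [stop]  node(3,1) S=79.6782 payoff=19.9218 vs cont=18.8965 → 19.9218 [stop]  node(3,2) S=105.7199 payoff=0.0000 vs cont=3.8591 → 3.8591 [wait]  node(3,3) S=140.2730 payoff=0.0000 vs cont=0.0000 → 0.0000 [wait]  ⇒ S*(3)=79.6782
t_2: node(2,0) S=69.1721 payoff=30.4279 vs cont=29.4026 → 30.4279 [stop]  node(2,1) S=91.7800 payoff=7.8200 vs cont=11.7463 → 11.7463 [wait]  node(2,2) S=121.7770 payoff=0.0000 vs cont=1.9045 → 1.9045 [wait]  ⇒ S*(2)=69.1721
t_1: node(1,0) S=79.6782 payoff=19.9218 vs cont=20.8447 → 20.8447 [wait]  node(1,1) S=105.7199 payoff=0.0000 vs cont=6.7418 → 6.7418 [wait]  ⇒ S*(1)=-
t_0: node(0,0) S=91.7800 payoff=7.8200 vs cont=13.6321 → 13.6321 [wait]  ⇒ S*(0)=-

price = 13.6321
boundary = - - 69.1721 79.6782
tree:
13.6321
20.8447 6.7418
30.4279 11.7463 1.9045
39.5488 19.9218 3.8591 0.0000
47.4669 30.4279 7.8200 0.0000 0.0000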